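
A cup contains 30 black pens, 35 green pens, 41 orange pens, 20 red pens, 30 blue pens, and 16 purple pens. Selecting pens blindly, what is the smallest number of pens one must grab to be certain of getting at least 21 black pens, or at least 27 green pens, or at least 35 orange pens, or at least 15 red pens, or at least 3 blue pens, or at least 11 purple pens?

107

Each of the 6 ink colors has its own threshold; avoid all of them simultaneously.
The worst case stops just short of every target: 20 black, 26 green, 34 orange, 14 red, 2 blue, 10 purple — 20 + 26 + 34 + 14 + 2 + 10 = 106 pens.
One more pen must push some ink color to its target, so 106 + 1 = 107.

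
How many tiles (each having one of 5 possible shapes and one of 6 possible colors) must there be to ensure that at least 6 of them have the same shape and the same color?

There are 5 × 6 = 30 (shape, color) combinations acting as pigeonholes.
With 30 × 5 = 150 tiles we could place exactly 5 in each, with no (shape, color) pair reaching 6.
One more forces some (shape, color) pair to hold 6, so 150 + 1 = 151.

151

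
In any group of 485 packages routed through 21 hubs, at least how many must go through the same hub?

24

The 485 packages fall into 21 hubs.
If each of the 21 hubs held at most 23, the total would be at most 21 × 23 = 483 < 485, a contradiction.
So at least one holds ⌈485/21⌉ = 24.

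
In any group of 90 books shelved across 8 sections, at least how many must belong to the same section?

The 90 books fall into 8 sections.
If each of the 8 sections held at most 11, the total would be at most 8 × 11 = 88 < 90, a contradiction.
So at least one holds ⌈90/8⌉ = 12.

12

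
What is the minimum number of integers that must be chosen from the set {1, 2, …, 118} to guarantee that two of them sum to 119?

60

Partition {1, …, 118} into 59 pairs: {1,118}, {2,117}, …, {59,60}.
Choosing 59 integers — say the integers 1 through 59 — takes one from each pair and avoids the property.
Choosing 60 forces two into the same pair by pigeonhole, and those sum to 119. So 60.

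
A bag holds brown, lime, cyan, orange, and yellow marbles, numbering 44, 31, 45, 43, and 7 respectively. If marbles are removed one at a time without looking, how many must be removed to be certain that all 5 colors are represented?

The hardest color to obtain is yellow: we could draw every other marble first — 170 − 7 = 163 marbles — without a single yellow one.
The next draw must be yellow, so 163 + 1 = 164.

164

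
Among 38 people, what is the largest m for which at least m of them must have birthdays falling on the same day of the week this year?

6

The 38 people fall into 7 days of the week.
If each of the 7 days of the week held at most 5, the total would be at most 7 × 5 = 35 < 38, a contradiction.
So at least one holds ⌈38/7⌉ = 6.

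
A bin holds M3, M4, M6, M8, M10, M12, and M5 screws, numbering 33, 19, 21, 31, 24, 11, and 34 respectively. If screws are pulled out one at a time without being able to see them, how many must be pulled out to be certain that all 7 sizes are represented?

The hardest size to obtain is M12: we could draw every other screw first — 173 − 11 = 162 screws — without a single M12 one.
The next draw must be M12, so 162 + 1 = 163.

163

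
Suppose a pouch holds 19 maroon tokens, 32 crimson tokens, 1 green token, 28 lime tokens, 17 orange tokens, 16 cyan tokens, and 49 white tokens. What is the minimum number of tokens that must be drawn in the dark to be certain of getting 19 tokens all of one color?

107

In the worst case we take at most 18 of each color, but all 1 green, all 17 orange, and all 16 cyan (fewer than 18), giving 18 + 18 + 1 + 18 + 17 + 16 + 18 = 106.
One more token then forces some color to 19, so 106 + 1 = 107.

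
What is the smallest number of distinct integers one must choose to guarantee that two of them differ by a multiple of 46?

Two integers differ by a multiple of 46 exactly when they share a remainder mod 46.
There are 46 residue classes mod 46, so 46 integers can all lie in distinct classes.
One more integer must repeat a residue, giving a difference divisible by 46. So n = 46 + 1 = 47.

47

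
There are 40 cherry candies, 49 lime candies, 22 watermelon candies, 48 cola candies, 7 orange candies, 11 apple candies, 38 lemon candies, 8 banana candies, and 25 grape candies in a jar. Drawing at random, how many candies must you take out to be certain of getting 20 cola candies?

The worst case draws every non-cola candy first: 40 + 49 + 22 + 7 + 11 + 38 + 8 + 25 = 200.
The next 20 draws are then forced to be cola, giving 200 + 20 = 220.

220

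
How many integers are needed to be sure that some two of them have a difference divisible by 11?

Two integers differ by a multiple of 11 exactly when they share a remainder mod 11.
There are 11 residue classes mod 11, so 11 integers can all lie in distinct classes.
One more integer must repeat a residue, giving a difference divisible by 11. So n = 11 + 1 = 12.

12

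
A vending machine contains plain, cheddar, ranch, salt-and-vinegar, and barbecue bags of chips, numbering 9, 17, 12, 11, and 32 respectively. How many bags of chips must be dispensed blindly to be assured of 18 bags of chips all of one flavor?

67

In the worst case we take at most 17 of each flavor, but all 9 plain, all 12 ranch, and all 11 salt-and-vinegar (fewer than 17), giving 9 + 17 + 12 + 11 + 17 = 66.
One more bag of chips then forces some flavor to 18, so 66 + 1 = 67.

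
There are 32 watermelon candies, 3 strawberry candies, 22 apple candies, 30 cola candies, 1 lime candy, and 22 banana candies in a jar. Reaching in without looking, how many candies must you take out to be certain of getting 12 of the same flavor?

Treat the 6 flavors as pigeonholes.
In the worst case we take at most 11 of each flavor, but all 3 strawberry and all 1 lime (fewer than 11), giving 11 + 3 + 11 + 11 + 1 + 11 = 48.
One more candy then forces some flavor to 12, so 48 + 1 = 49.

49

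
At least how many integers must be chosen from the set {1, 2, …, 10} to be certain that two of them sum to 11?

Partition {1, …, 10} into 5 pairs: {1,10}, {2,9}, …, {5,6}.
Choosing 5 integers — say the integers 1 through 5 — takes one from each pair and avoids the property.
Choosing 6 forces two into the same pair by pigeonhole, and those sum to 11. So 6.

6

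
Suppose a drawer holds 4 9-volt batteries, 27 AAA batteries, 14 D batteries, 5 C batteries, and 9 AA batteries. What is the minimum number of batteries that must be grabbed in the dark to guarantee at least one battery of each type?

56

The hardest type to obtain is 9-volt: we could draw every other battery first — 59 − 4 = 55 batteries — without a single 9-volt one.
The next draw must be 9-volt, so 55 + 1 = 56.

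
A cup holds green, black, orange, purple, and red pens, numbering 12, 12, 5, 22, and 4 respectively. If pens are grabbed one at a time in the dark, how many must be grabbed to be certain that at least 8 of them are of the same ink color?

In the worst case we take at most 7 of each ink color, but all 5 orange and all 4 red (fewer than 7), giving 7 + 7 + 5 + 7 + 4 = 30.
One more pen then forces some ink color to 8, so 30 + 1 = 31.

31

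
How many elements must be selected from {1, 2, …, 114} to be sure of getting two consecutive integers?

Partition {1, …, 114} into 57 pairs: {1,2}, {3,4}, …, {113,114}.
Choosing 57 integers — say the 57 even numbers 2, 4, …, 114 — takes one from each pair and avoids the property.
Choosing 58 forces two into the same pair by pigeonhole, and those are consecutive. So 58.

58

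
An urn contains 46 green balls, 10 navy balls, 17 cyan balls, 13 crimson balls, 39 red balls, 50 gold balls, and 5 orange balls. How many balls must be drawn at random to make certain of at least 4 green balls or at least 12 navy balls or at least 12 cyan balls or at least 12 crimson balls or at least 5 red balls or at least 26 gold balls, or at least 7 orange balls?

The worst case stops just short of every target: 3 green, all 10 navy, 11 cyan, 11 crimson, 4 red, 25 gold, all 5 orange — 3 + 10 + 11 + 11 + 4 + 25 + 5 = 69 balls.
One more ball must push some color to its target, so 69 + 1 = 70.

70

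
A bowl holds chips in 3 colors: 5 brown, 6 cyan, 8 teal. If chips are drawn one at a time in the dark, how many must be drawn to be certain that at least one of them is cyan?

To avoid cyan chips as long as possible, exhaust the other 2 colors first.
The worst case draws every non-cyan chip first: 5 + 8 = 13.
The next draw is then forced to be cyan, giving 13 + 1 = 14.

14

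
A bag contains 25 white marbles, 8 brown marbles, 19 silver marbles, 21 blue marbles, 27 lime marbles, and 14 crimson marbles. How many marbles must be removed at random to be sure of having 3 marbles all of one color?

13

Treat the 6 colors as pigeonholes.
The worst case takes 2 marbles of each color without reaching 3 of any: 6 × 2 = 12.
The next marble must bring some color to 3, so 12 + 1 = 13.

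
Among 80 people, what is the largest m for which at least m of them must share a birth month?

There are 12 months of the year, which serve as the pigeonholes.
If each of the 12 months of the year held at most 6, the total would be at most 12 × 6 = 72 < 80, a contradiction.
So at least one holds ⌈80/12⌉ = 7.

7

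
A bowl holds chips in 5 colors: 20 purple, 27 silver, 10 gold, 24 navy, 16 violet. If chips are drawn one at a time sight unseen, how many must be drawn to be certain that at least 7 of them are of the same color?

31

Treat the 5 colors as pigeonholes.
The worst case takes 6 chips of each color without reaching 7 of any: 5 × 6 = 30.
The next chip must bring some color to 7, so 30 + 1 = 31.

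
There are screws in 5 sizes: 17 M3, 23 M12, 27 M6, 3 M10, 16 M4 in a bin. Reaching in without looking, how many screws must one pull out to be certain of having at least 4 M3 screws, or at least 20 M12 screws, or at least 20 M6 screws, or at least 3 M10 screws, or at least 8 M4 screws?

51

The worst case stops just short of every target: 3 M3, 19 M12, 19 M6, 2 M10, 7 M4 — 3 + 19 + 19 + 2 + 7 = 50 screws.
One more screw must push some size to its target, so 50 + 1 = 51.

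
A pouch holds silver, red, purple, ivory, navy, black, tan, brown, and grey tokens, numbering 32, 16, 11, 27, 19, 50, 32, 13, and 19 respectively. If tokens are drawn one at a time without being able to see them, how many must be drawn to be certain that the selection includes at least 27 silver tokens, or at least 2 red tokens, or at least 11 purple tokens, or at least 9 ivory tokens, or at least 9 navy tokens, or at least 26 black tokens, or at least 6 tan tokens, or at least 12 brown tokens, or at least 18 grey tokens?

112

The worst case stops just short of every target: 26 silver, 1 red, 10 purple, 8 ivory, 8 navy, 25 black, 5 tan, 11 brown, 17 grey — 26 + 1 + 10 + 8 + 8 + 25 + 5 + 11 + 17 = 111 tokens.
One more token must push some color to its target, so 111 + 1 = 112.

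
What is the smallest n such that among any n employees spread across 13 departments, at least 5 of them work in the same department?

There are 13 departments acting as pigeonholes.
With 13 × 4 = 52 employees we could place exactly 4 in each, with no class reaching 5.
One more forces some class to hold 5, so 52 + 1 = 53.

53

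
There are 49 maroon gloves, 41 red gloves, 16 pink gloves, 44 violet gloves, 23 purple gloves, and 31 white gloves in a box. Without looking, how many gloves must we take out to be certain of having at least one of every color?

The hardest color to obtain is pink: we could draw every other glove first — 204 − 16 = 188 gloves — without a single pink one.
The next draw must be pink, so 188 + 1 = 189.

189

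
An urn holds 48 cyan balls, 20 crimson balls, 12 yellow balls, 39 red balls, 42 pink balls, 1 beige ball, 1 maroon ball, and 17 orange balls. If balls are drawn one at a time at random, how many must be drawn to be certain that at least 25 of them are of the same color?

124

Treat the 8 colors as pigeonholes.
In the worst case we take at most 24 of each color, but all 20 crimson, all 12 yellow, all 1 beige, all 1 maroon, and all 17 orange (fewer than 24), giving 24 + 20 + 12 + 24 + 24 + 1 + 1 + 17 = 123.
One more ball then forces some color to 25, so 123 + 1 = 124.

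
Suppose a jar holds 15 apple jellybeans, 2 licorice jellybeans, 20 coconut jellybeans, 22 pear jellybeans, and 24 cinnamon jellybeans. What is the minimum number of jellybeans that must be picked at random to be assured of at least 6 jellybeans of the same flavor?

23

Treat the 5 flavors as pigeonholes.
In the worst case we take at most 5 of each flavor, but all 2 licorice (fewer than 5), giving 5 + 2 + 5 + 5 + 5 = 22.
One more jellybean then forces some flavor to 6, so 22 + 1 = 23.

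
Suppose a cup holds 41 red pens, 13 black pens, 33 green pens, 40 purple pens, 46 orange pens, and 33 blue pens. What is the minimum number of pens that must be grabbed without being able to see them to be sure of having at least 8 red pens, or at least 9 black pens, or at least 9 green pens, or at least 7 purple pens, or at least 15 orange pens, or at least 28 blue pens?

The worst case stops just short of every target: 7 red, 8 black, 8 green, 6 purple, 14 orange, 27 blue — 7 + 8 + 8 + 6 + 14 + 27 = 70 pens.
One more pen must push some ink color to its target, so 70 + 1 = 71.

71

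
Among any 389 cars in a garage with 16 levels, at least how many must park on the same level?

25

If each of the 16 levels held at most 24, the total would be at most 16 × 24 = 384 < 389, a contradiction.
So at least one holds ⌈389/16⌉ = 25.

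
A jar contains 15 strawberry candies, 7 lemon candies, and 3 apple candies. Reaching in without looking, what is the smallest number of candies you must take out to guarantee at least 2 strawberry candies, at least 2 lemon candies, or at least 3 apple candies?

Each of the 3 flavors has its own threshold; avoid all of them simultaneously.
The worst case stops just short of every target: 1 strawberry, 1 lemon, 2 apple — 1 + 1 + 2 = 4 candies.
One more candy must push some flavor to its target, so 4 + 1 = 5.

5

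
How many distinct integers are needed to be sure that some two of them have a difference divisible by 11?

12

Two integers differ by a multiple of 11 exactly when they share a remainder mod 11.
There are 11 residue classes mod 11, so 11 integers can all lie in distinct classes.
One more integer must repeat a residue, giving a difference divisible by 11. So n = 11 + 1 = 12.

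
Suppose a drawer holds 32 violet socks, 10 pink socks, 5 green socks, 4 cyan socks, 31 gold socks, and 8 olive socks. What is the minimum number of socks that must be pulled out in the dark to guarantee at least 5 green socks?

90

The worst case draws every non-green sock first: 32 + 10 + 4 + 31 + 8 = 85.
The next 5 draws are then forced to be green, giving 85 + 5 = 90.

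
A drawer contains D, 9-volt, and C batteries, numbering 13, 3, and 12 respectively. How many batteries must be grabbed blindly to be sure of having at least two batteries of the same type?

4

Treat the 3 types as pigeonholes.
The worst case takes 1 battery of each type without reaching 2 of any: 3 × 1 = 3.
The next battery must bring some type to 2, so 3 + 1 = 4.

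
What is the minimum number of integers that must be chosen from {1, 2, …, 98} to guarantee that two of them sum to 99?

Partition {1, …, 98} into 49 pairs: {1,98}, {2,97}, …, {49,50}.
Choosing 49 integers — say the integers 1 through 49 — takes one from each pair and avoids the property.
Choosing 50 forces two into the same pair by pigeonhole, and those sum to 99. So 50.

50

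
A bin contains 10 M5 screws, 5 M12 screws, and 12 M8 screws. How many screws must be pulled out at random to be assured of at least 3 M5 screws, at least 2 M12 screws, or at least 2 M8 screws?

The worst case stops just short of every target: 2 M5, 1 M12, 1 M8 — 2 + 1 + 1 = 4 screws.
One more screw must push some size to its target, so 4 + 1 = 5.

5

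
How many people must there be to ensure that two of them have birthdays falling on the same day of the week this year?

8

There are 7 days of the week acting as pigeonholes.
With 7 people we could place one in each, avoiding any repeat.
One more forces some class to hold 2, so 7 + 1 = 8.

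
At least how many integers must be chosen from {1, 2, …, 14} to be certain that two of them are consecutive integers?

8

Partition {1, …, 14} into 7 pairs: {1,2}, {3,4}, …, {13,14}.
Choosing 7 integers — say the 7 even numbers 2, 4, …, 14 — takes one from each pair and avoids the property.
Choosing 8 forces two into the same pair by pigeonhole, and those are consecutive. So 8.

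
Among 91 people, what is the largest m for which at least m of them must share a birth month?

There are 12 months of the year, which serve as the pigeonholes.
If each of the 12 months of the year held at most 7, the total would be at most 12 × 7 = 84 < 91, a contradiction.
So at least one holds ⌈91/12⌉ = 8.

8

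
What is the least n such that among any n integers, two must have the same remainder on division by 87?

88

Two integers differ by a multiple of 87 exactly when they share a remainder mod 87.
There are 87 residue classes mod 87, so 87 integers can all lie in distinct classes.
One more integer must repeat a residue, giving a difference divisible by 87. So n = 87 + 1 = 88.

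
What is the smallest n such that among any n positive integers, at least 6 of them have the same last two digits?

501

There are 100 possible two-digit endings acting as pigeonholes.
With 100 × 5 = 500 positive integers we could place exactly 5 in each, with no class reaching 6.
One more forces some class to hold 6, so 500 + 1 = 501.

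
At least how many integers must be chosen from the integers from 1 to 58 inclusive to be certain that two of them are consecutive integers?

Partition {1, …, 58} into 29 pairs: {1,2}, {3,4}, …, {57,58}.
Choosing 29 integers — say the 29 even numbers 2, 4, …, 58 — takes one from each pair and avoids the property.
Choosing 30 forces two into the same pair by pigeonhole, and those are consecutive. So 30.

30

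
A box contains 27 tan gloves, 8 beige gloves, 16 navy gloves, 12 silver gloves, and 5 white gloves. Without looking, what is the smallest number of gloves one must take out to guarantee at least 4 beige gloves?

The worst case draws every non-beige glove first: 27 + 16 + 12 + 5 = 60.
The next 4 draws are then forced to be beige, giving 60 + 4 = 64.

64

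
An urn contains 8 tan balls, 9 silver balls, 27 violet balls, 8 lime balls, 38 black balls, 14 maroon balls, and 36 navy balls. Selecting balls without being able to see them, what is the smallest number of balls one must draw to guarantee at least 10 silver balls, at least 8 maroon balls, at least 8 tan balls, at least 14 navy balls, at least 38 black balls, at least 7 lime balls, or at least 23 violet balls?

The worst case stops just short of every target: 7 tan, 9 silver, 22 violet, 6 lime, 37 black, 7 maroon, 13 navy — 7 + 9 + 22 + 6 + 37 + 7 + 13 = 101 balls.
One more ball must push some color to its target, so 101 + 1 = 102.

102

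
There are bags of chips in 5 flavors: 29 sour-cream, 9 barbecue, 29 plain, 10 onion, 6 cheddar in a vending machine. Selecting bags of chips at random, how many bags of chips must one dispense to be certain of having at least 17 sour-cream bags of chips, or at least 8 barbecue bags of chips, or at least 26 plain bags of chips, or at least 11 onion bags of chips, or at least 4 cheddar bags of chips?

62

Each of the 5 flavors has its own threshold; avoid all of them simultaneously.
The worst case stops just short of every target: 16 sour-cream, 7 barbecue, 25 plain, 10 onion, 3 cheddar — 16 + 7 + 25 + 10 + 3 = 61 bags of chips.
One more bag of chips must push some flavor to its target, so 61 + 1 = 62.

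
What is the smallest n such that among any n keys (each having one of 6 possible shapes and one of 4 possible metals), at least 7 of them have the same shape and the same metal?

145

There are 6 × 4 = 24 (shape, metal) combinations acting as pigeonholes.
With 24 × 6 = 144 keys we could place exactly 6 in each, with no (shape, metal) pair reaching 7.
One more forces some (shape, metal) pair to hold 7, so 144 + 1 = 145.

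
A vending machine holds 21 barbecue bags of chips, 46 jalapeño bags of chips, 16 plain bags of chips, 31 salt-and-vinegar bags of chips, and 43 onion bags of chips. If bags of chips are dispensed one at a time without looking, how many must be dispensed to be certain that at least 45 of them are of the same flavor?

Treat the 5 flavors as pigeonholes.
In the worst case we take at most 44 of each flavor, but all 21 barbecue, all 16 plain, all 31 salt-and-vinegar, and all 43 onion (fewer than 44), giving 21 + 44 + 16 + 31 + 43 = 155.
One more bag of chips then forces some flavor to 45, so 155 + 1 = 156.

156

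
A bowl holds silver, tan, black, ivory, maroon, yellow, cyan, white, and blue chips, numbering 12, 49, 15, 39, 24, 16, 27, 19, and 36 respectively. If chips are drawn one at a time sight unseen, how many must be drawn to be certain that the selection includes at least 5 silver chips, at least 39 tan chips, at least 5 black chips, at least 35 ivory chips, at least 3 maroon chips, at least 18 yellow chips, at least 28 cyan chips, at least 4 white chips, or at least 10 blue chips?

The worst case stops just short of every target: 4 silver, 38 tan, 4 black, 34 ivory, 2 maroon, all 16 yellow, 27 cyan, 3 white, 9 blue — 4 + 38 + 4 + 34 + 2 + 16 + 27 + 3 + 9 = 137 chips.
One more chip must push some color to its target, so 137 + 1 = 138.

138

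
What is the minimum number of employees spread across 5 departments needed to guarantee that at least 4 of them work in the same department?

There are 5 departments acting as pigeonholes.
With 5 × 3 = 15 employees we could place exactly 3 in each, with no class reaching 4.
One more forces some class to hold 4, so 15 + 1 = 16.

16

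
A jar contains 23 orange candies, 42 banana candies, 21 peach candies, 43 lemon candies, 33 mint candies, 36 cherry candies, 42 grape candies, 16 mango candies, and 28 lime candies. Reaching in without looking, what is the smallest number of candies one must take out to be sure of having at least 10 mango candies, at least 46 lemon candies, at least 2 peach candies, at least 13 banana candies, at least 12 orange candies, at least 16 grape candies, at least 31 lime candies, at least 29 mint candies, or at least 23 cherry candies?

170

The worst case stops just short of every target: 11 orange, 12 banana, 1 peach, all 43 lemon, 28 mint, 22 cherry, 15 grape, 9 mango, all 28 lime — 11 + 12 + 1 + 43 + 28 + 22 + 15 + 9 + 28 = 169 candies.
One more candy must push some flavor to its target, so 169 + 1 = 170.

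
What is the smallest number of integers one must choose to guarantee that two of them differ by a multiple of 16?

Use the pigeonhole principle on residue classes: two integers differ by a multiple of 16 exactly when they share a remainder mod 16.
There are 16 residue classes mod 16, so 16 integers can all lie in distinct classes.
One more integer must repeat a residue, giving a difference divisible by 16. So n = 16 + 1 = 17.

17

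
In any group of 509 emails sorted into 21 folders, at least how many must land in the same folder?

25

The 509 emails fall into 21 folders.
If each of the 21 folders held at most 24, the total would be at most 21 × 24 = 504 < 509, a contradiction.
So at least one holds ⌈509/21⌉ = 25.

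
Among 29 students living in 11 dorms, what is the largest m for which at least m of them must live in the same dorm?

If each of the 11 dorms held at most 2, the total would be at most 11 × 2 = 22 < 29, a contradiction.
So at least one holds ⌈29/11⌉ = 3.

3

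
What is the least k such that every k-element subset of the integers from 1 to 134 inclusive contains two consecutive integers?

Partition {1, …, 134} into 67 pairs: {1,2}, {3,4}, …, {133,134}.
Choosing 67 integers — say the 67 even numbers 2, 4, …, 134 — takes one from each pair and avoids the property.
Choosing 68 forces two into the same pair by pigeonhole, and those are consecutive. So 68.

68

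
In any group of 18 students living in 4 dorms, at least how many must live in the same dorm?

5

The 18 students fall into 4 dorms.
If each of the 4 dorms held at most 4, the total would be at most 4 × 4 = 16 < 18, a contradiction.
So at least one holds ⌈18/4⌉ = 5.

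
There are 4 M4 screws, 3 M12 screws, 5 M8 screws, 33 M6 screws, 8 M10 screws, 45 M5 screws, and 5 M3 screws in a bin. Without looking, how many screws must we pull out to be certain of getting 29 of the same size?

In the worst case we take at most 28 of each size, but all 4 M4, all 3 M12, all 5 M8, all 8 M10, and all 5 M3 (fewer than 28), giving 4 + 3 + 5 + 28 + 8 + 28 + 5 = 81.
One more screw then forces some size to 29, so 81 + 1 = 82.

82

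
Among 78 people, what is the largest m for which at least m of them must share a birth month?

If each of the 12 months of the year held at most 6, the total would be at most 12 × 6 = 72 < 78, a contradiction.
So at least one holds ⌈78/12⌉ = 7.

7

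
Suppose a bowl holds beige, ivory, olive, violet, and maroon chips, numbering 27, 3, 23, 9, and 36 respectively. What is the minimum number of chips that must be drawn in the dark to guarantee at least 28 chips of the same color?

In the worst case we take at most 27 of each color, but all 3 ivory, all 23 olive, and all 9 violet (fewer than 27), giving 27 + 3 + 23 + 9 + 27 = 89.
One more chip then forces some color to 28, so 89 + 1 = 90.

90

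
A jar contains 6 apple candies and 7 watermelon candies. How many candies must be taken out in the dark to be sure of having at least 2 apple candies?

The worst case draws every non-apple candy first: 7.
The next 2 draws are then forced to be apple, giving 7 + 2 = 9.

9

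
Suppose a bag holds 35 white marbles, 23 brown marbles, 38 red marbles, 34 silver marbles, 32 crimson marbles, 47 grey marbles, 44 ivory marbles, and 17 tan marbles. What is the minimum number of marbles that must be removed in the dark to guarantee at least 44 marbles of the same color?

266

In the worst case we take at most 43 of each color, but all 35 white, all 23 brown, all 38 red, all 34 silver, all 32 crimson, and all 17 tan (fewer than 43), giving 35 + 23 + 38 + 34 + 32 + 43 + 43 + 17 = 265.
One more marble then forces some color to 44, so 265 + 1 = 266.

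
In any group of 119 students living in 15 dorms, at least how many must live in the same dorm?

If each of the 15 dorms held at most 7, the total would be at most 15 × 7 = 105 < 119, a contradiction.
So at least one holds ⌈119/15⌉ = 8.

8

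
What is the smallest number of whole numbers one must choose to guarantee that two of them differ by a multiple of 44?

45

Use the pigeonhole principle on residue classes: two integers differ by a multiple of 44 exactly when they share a remainder mod 44.
There are 44 residue classes mod 44, so 44 integers can all lie in distinct classes.
One more integer must repeat a residue, giving a difference divisible by 44. So n = 44 + 1 = 45.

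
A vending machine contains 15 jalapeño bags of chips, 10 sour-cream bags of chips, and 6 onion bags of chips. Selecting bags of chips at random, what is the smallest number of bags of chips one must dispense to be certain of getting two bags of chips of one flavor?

4

The worst case takes 1 bag of chips of each flavor without reaching 2 of any: 3 × 1 = 3.
The next bag of chips must bring some flavor to 2, so 3 + 1 = 4.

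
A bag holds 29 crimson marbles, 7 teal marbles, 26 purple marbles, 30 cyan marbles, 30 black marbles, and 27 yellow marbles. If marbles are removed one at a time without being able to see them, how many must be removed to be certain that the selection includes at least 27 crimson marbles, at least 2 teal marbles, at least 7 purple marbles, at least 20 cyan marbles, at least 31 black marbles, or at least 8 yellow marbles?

The worst case stops just short of every target: 26 crimson, 1 teal, 6 purple, 19 cyan, 30 black, 7 yellow — 26 + 1 + 6 + 19 + 30 + 7 = 89 marbles.
One more marble must push some color to its target, so 89 + 1 = 90.

90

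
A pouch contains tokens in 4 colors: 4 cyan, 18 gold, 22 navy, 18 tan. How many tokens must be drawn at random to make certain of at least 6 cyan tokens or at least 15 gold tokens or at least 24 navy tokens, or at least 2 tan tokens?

The worst case stops just short of every target: all 4 cyan, 14 gold, all 22 navy, 1 tan — 4 + 14 + 22 + 1 = 41 tokens.
One more token must push some color to its target, so 41 + 1 = 42.

42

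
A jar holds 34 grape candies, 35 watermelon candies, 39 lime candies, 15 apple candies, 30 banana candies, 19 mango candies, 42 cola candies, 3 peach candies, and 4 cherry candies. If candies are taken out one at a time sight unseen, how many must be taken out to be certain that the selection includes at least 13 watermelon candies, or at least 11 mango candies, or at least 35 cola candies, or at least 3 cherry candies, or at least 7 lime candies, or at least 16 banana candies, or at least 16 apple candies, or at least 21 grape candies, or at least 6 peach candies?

118

The worst case stops just short of every target: 20 grape, 12 watermelon, 6 lime, 15 apple, 15 banana, 10 mango, 34 cola, all 3 peach, 2 cherry — 20 + 12 + 6 + 15 + 15 + 10 + 34 + 3 + 2 = 117 candies.
One more candy must push some flavor to its target, so 117 + 1 = 118.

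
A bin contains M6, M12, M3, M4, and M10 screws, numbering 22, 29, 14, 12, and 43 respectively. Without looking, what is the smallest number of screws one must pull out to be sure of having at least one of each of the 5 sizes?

The hardest size to obtain is M4: we could draw every other screw first — 120 − 12 = 108 screws — without a single M4 one.
The next draw must be M4, so 108 + 1 = 109.

109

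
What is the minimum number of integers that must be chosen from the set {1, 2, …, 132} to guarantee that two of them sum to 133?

67

Partition {1, …, 132} into 66 pairs: {1,132}, {2,131}, …, {66,67}.
Choosing 66 integers — say the integers 1 through 66 — takes one from each pair and avoids the property.
Choosing 67 forces two into the same pair by pigeonhole, and those sum to 133. So 67.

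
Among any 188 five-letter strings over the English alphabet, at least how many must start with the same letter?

8

There are 26 possible first letters, which serve as the pigeonholes.
If each of the 26 possible first letters held at most 7, the total would be at most 26 × 7 = 182 < 188, a contradiction.
So at least one holds ⌈188/26⌉ = 8.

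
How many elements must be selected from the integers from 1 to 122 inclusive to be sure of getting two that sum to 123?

Partition {1, …, 122} into 61 pairs: {1,122}, {2,121}, …, {61,62}.
Choosing 61 integers — say the integers 1 through 61 — takes one from each pair and avoids the property.
Choosing 62 forces two into the same pair by pigeonhole, and those sum to 123. So 62.

62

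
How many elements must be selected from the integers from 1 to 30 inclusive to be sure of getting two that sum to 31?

Partition {1, …, 30} into 15 pairs: {1,30}, {2,29}, …, {15,16}.
Choosing 15 integers — say the integers 1 through 15 — takes one from each pair and avoids the property.
Choosing 16 forces two into the same pair by pigeonhole, and those sum to 31. So 16.

16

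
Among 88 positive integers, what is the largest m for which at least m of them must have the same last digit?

9

The 88 positive integers fall into 10 possible last digits.
If each of the 10 possible last digits held at most 8, the total would be at most 10 × 8 = 80 < 88, a contradiction.
So at least one holds ⌈88/10⌉ = 9.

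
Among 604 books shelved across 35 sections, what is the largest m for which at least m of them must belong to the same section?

The 604 books fall into 35 sections.
If each of the 35 sections held at most 17, the total would be at most 35 × 17 = 595 < 604, a contradiction.
So at least one holds ⌈604/35⌉ = 18.

18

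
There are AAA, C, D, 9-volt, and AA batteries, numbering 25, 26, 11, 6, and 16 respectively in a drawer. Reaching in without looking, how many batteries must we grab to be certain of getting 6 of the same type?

26

The worst case takes 5 batteries of each type without reaching 6 of any: 5 × 5 = 25.
The next battery must bring some type to 6, so 25 + 1 = 26.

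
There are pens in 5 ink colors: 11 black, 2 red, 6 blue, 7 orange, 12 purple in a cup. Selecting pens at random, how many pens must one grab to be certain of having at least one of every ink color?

The hardest ink color to obtain is red: we could draw every other pen first — 38 − 2 = 36 pens — without a single red one.
The next draw must be red, so 36 + 1 = 37.

37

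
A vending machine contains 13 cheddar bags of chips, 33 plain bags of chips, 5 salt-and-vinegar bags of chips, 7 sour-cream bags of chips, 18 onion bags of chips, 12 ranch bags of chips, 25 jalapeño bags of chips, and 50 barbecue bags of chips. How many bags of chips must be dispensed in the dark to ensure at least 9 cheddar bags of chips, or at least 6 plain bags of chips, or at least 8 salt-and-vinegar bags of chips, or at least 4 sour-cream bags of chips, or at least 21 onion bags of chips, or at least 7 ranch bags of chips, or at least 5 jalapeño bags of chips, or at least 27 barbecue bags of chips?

The worst case stops just short of every target: 8 cheddar, 5 plain, all 5 salt-and-vinegar, 3 sour-cream, all 18 onion, 6 ranch, 4 jalapeño, 26 barbecue — 8 + 5 + 5 + 3 + 18 + 6 + 4 + 26 = 75 bags of chips.
One more bag of chips must push some flavor to its target, so 75 + 1 = 76.

76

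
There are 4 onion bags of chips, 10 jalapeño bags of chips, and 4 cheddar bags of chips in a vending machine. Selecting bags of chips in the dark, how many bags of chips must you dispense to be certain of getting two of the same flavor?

4

The worst case takes 1 bag of chips of each flavor without reaching 2 of any: 3 × 1 = 3.
The next bag of chips must bring some flavor to 2, so 3 + 1 = 4.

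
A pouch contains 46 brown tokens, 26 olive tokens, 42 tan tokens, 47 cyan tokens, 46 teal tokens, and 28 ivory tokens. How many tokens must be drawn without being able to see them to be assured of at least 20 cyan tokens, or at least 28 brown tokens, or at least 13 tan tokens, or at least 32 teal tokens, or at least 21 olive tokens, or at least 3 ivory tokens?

The worst case stops just short of every target: 27 brown, 20 olive, 12 tan, 19 cyan, 31 teal, 2 ivory — 27 + 20 + 12 + 19 + 31 + 2 = 111 tokens.
One more token must push some color to its target, so 111 + 1 = 112.

112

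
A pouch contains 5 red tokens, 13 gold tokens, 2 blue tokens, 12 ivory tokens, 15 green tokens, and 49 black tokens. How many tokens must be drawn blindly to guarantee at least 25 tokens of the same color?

In the worst case we take at most 24 of each color, but all 5 red, all 13 gold, all 2 blue, all 12 ivory, and all 15 green (fewer than 24), giving 5 + 13 + 2 + 12 + 15 + 24 = 71.
One more token then forces some color to 25, so 71 + 1 = 72.

72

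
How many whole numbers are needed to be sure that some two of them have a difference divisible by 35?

Two integers differ by a multiple of 35 exactly when they share a remainder mod 35.
There are 35 residue classes mod 35, so 35 integers can all lie in distinct classes.
One more integer must repeat a residue, giving a difference divisible by 35. So n = 35 + 1 = 36.

36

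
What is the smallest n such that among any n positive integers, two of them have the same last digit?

11

There are 10 possible last digits acting as pigeonholes.
With 10 positive integers we could place one in each, avoiding any repeat.
One more forces some class to hold 2, so 10 + 1 = 11.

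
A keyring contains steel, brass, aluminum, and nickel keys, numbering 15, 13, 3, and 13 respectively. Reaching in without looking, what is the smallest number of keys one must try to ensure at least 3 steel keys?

32

The worst case draws every non-steel key first: 13 + 3 + 13 = 29.
The next 3 draws are then forced to be steel, giving 29 + 3 = 32.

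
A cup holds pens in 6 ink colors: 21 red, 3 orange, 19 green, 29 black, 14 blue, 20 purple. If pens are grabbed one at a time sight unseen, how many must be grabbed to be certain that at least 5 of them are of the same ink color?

Treat the 6 ink colors as pigeonholes.
In the worst case we take at most 4 of each ink color, but all 3 orange (fewer than 4), giving 4 + 3 + 4 + 4 + 4 + 4 = 23.
One more pen then forces some ink color to 5, so 23 + 1 = 24.

24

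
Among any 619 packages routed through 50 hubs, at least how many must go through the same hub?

13

The 619 packages fall into 50 hubs.
If each of the 50 hubs held at most 12, the total would be at most 50 × 12 = 600 < 619, a contradiction.
So at least one holds ⌈619/50⌉ = 13.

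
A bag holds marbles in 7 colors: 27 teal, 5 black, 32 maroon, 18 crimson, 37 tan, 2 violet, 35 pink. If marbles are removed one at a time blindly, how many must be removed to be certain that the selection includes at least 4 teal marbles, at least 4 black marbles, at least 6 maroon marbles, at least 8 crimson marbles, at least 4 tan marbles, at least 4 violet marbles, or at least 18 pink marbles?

The worst case stops just short of every target: 3 teal, 3 black, 5 maroon, 7 crimson, 3 tan, all 2 violet, 17 pink — 3 + 3 + 5 + 7 + 3 + 2 + 17 = 40 marbles.
One more marble must push some color to its target, so 40 + 1 = 41.

41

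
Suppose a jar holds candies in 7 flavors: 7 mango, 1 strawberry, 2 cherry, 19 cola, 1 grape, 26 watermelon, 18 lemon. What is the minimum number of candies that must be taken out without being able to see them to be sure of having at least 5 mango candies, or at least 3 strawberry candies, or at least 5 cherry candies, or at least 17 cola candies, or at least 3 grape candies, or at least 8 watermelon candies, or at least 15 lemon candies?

46

The worst case stops just short of every target: 4 mango, all 1 strawberry, all 2 cherry, 16 cola, all 1 grape, 7 watermelon, 14 lemon — 4 + 1 + 2 + 16 + 1 + 7 + 14 = 45 candies.
One more candy must push some flavor to its target, so 45 + 1 = 46.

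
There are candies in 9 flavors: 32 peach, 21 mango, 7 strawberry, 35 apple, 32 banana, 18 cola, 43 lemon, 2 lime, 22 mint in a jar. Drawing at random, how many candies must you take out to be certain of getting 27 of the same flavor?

In the worst case we take at most 26 of each flavor, but all 21 mango, all 7 strawberry, all 18 cola, all 2 lime, and all 22 mint (fewer than 26), giving 26 + 21 + 7 + 26 + 26 + 18 + 26 + 2 + 22 = 174.
One more candy then forces some flavor to 27, so 174 + 1 = 175.

175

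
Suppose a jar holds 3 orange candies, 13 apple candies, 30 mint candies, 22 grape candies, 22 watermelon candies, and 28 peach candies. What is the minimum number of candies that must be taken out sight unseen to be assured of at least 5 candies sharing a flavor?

In the worst case we take at most 4 of each flavor, but all 3 orange (fewer than 4), giving 3 + 4 + 4 + 4 + 4 + 4 = 23.
One more candy then forces some flavor to 5, so 23 + 1 = 24.

24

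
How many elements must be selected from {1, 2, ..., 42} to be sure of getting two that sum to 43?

22

Partition {1, …, 42} into 21 pairs: {1,42}, {2,41}, …, {21,22}.
Choosing 21 integers — say the integers 1 through 21 — takes one from each pair and avoids the property.
Choosing 22 forces two into the same pair by pigeonhole, and those sum to 43. So 22.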